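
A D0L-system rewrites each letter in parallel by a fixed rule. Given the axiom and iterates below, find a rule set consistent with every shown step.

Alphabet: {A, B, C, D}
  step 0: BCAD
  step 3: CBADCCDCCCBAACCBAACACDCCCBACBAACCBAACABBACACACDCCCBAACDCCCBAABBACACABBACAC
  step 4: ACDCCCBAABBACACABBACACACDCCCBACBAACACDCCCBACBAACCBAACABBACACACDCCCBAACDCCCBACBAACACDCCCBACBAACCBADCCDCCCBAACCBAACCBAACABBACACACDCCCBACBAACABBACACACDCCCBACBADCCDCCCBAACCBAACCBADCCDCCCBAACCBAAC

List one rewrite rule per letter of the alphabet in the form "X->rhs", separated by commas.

A->CBA, B->DCC, C->AC, D->ABB

  step 3 ⇒ step 4: CBADCCDCCCBAACCBAACACDCCCBACBAACCBAACABBACACACDCCCBAACDCCCBAABBACACABBACAC ⇒ AC·DCC·CBA·ABB·AC·AC·ABB·AC·AC·AC·DCC·CBA·CBA·AC·AC·DCC·CBA·CBA·AC·CBA·AC·ABB·AC·AC·AC·DCC·CBA·AC·DCC·CBA·CBA·AC·AC·DCC·CBA·CBA·AC·CBA·DCC·DCC·CBA·AC·CBA·AC·CBA·AC·ABB·AC·AC·AC·DCC·CBA·CBA·AC·ABB·AC·AC·AC·DCC·CBA·CBA·DCC·DCC·CBA·AC·CBA·AC·CBA·DCC·DCC·CBA·AC·CBA·AC
    A ↦ CBA
    B ↦ DCC
    C ↦ AC
    D ↦ ABB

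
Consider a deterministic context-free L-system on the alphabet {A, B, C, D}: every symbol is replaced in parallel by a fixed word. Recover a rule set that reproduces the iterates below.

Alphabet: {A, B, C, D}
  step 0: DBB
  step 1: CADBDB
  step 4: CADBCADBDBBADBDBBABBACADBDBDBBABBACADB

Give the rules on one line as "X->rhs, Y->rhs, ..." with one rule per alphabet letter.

A->BA, B->DB, C->B, D->CA

  step 0 ⇒ step 1: DBB ⇒ CA·DB·DB
    B ↦ DB
    D ↦ CA
    A ↦ BA  (constrained at step 1)
    C ↦ B  (constrained at step 1)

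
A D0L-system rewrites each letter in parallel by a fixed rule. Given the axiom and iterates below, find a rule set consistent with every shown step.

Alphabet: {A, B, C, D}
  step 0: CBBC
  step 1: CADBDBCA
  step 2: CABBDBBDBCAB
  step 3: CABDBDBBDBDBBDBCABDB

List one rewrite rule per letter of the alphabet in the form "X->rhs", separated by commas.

  step 2 ⇒ step 3: CABBDBBDBCAB ⇒ CA·B·DB·DB·B·DB·DB·B·DB·CA·B·DB
    A ↦ B
    B ↦ DB
    C ↦ CA
    D ↦ B

A->B, B->DB, C->CA, D->B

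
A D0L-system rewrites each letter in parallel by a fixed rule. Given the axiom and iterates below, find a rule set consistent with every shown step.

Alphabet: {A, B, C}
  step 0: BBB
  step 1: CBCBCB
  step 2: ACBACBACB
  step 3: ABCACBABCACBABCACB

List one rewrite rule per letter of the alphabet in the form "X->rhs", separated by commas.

  step 2 ⇒ step 3: ACBACBACB ⇒ ABC·A·CB·ABC·A·CB·ABC·A·CB
    A ↦ ABC
    B ↦ CB
    C ↦ A

A->ABC, B->CB, C->A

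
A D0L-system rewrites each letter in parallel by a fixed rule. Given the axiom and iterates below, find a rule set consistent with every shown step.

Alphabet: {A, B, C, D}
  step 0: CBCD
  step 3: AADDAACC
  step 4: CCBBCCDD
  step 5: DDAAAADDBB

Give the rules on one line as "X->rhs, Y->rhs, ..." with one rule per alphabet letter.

  step 4 ⇒ step 5: CCBBCCDD ⇒ D·D·AA·AA·D·D·B·B
    B ↦ AA
    C ↦ D
    D ↦ B
  step 3 ⇒ step 4: AADDAACC ⇒ C·C·B·B·C·C·D·D
    A ↦ C

A->C, B->AA, C->D, D->B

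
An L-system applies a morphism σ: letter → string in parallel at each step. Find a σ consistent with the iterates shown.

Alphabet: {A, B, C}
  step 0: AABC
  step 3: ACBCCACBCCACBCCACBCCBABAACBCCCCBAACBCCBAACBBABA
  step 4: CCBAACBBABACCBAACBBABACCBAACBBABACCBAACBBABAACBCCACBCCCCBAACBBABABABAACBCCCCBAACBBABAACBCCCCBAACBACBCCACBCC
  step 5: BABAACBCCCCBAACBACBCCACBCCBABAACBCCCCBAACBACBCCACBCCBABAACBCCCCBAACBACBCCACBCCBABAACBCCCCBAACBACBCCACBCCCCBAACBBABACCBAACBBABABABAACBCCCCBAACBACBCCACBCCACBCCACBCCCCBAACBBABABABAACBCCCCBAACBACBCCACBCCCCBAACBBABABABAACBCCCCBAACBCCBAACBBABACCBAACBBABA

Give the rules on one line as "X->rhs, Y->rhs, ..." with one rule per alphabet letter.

  step 4 ⇒ step 5: CCBAACBBABACCBAACBBABACCBAACBBABACCBAACBBABAACBCCACBCCCCBAACBBABABABAACBCCCCBAACBBABAACBCCCCBAACBACBCCACBCC ⇒ BA·BA·ACB·CC·CC·BA·ACB·ACB·CC·ACB·CC·BA·BA·ACB·CC·CC·BA·ACB·ACB·CC·ACB·CC·BA·BA·ACB·CC·CC·BA·ACB·ACB·CC·ACB·CC·BA·BA·ACB·CC·CC·BA·ACB·ACB·CC·ACB·CC·CC·BA·ACB·BA·BA·CC·BA·ACB·BA·BA·BA·BA·ACB·CC·CC·BA·ACB·ACB·CC·ACB·CC·ACB·CC·ACB·CC·CC·BA·ACB·BA·BA·BA·BA·ACB·CC·CC·BA·ACB·ACB·CC·ACB·CC·CC·BA·ACB·BA·BA·BA·BA·ACB·CC·CC·BA·ACB·CC·BA·ACB·BA·BA·CC·BA·ACB·BA·BA
    A ↦ CC
    B ↦ ACB
    C ↦ BA

A->CC, B->ACB, C->BA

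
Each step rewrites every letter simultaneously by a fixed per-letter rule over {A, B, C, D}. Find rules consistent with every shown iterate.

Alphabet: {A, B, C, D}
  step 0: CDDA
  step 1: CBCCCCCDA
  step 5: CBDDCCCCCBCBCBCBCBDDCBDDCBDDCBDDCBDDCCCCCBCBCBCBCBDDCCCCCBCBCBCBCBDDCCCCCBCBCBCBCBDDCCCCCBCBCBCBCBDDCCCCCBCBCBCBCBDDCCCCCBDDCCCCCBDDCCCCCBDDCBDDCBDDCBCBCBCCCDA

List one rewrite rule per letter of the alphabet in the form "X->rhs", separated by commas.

A->CDA, B->DD, C->CB, D->CC

  step 0 ⇒ step 1: CDDA ⇒ CB·CC·CC·CDA
    A ↦ CDA
    C ↦ CB
    D ↦ CC
    B ↦ DD  (constrained at step 1)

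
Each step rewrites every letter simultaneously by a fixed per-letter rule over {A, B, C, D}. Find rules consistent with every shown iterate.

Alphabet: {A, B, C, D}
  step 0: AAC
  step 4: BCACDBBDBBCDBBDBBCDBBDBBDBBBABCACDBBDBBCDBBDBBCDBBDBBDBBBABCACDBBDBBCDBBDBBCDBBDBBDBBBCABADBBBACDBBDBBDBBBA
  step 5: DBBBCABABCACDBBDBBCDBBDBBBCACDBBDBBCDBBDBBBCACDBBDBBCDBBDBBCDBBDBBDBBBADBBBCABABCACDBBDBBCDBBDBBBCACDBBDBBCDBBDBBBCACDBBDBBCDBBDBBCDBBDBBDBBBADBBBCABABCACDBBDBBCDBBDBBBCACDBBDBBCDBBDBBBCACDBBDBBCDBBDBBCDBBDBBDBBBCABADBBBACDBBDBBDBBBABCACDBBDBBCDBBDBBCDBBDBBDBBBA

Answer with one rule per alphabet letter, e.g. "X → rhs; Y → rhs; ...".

A->BA, B->DBB, C->BCA, D->C

  step 4 ⇒ step 5: BCACDBBDBBCDBBDBBCDBBDBBDBBBABCACDBBDBBCDBBDBBCDBBDBBDBBBABCACDBBDBBCDBBDBBCDBBDBBDBBBCABADBBBACDBBDBBDBBBA ⇒ DBB·BCA·BA·BCA·C·DBB·DBB·C·DBB·DBB·BCA·C·DBB·DBB·C·DBB·DBB·BCA·C·DBB·DBB·C·DBB·DBB·C·DBB·DBB·DBB·BA·DBB·BCA·BA·BCA·C·DBB·DBB·C·DBB·DBB·BCA·C·DBB·DBB·C·DBB·DBB·BCA·C·DBB·DBB·C·DBB·DBB·C·DBB·DBB·DBB·BA·DBB·BCA·BA·BCA·C·DBB·DBB·C·DBB·DBB·BCA·C·DBB·DBB·C·DBB·DBB·BCA·C·DBB·DBB·C·DBB·DBB·C·DBB·DBB·DBB·BCA·BA·DBB·BA·C·DBB·DBB·DBB·BA·BCA·C·DBB·DBB·C·DBB·DBB·C·DBB·DBB·DBB·BA
    A ↦ BA
    B ↦ DBB
    C ↦ BCA
    D ↦ C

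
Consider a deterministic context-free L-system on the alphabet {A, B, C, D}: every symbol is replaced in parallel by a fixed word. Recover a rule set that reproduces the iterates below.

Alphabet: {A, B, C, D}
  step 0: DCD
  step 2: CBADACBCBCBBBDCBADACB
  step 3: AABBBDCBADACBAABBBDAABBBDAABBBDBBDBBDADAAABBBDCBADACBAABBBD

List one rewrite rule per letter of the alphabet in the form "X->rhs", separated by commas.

A->CB, B->BBD, C->AAB, D->ADA

  step 2 ⇒ step 3: CBADACBCBCBBBDCBADACB ⇒ AAB·BBD·CB·ADA·CB·AAB·BBD·AAB·BBD·AAB·BBD·BBD·BBD·ADA·AAB·BBD·CB·ADA·CB·AAB·BBD
    A ↦ CB
    B ↦ BBD
    C ↦ AAB
    D ↦ ADA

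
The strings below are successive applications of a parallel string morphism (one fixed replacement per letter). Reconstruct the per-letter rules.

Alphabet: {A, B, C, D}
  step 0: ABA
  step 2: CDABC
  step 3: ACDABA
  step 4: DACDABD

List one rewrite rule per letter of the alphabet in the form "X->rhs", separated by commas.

A->D, B->AB, C->A, D->C

  step 3 ⇒ step 4: ACDABA ⇒ D·A·C·D·AB·D
    A ↦ D
    B ↦ AB
    C ↦ A
    D ↦ C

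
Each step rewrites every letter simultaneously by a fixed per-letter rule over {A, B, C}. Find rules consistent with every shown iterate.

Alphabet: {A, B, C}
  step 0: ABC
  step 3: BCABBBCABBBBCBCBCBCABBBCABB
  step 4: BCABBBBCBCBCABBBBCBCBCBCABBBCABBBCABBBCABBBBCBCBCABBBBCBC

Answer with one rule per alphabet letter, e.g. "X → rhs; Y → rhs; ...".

  step 3 ⇒ step 4: BCABBBCABBBBCBCBCBCABBBCABB ⇒ BC·ABB·B·BC·BC·BC·ABB·B·BC·BC·BC·BC·ABB·BC·ABB·BC·ABB·BC·ABB·B·BC·BC·BC·ABB·B·BC·BC
    A ↦ B
    B ↦ BC
    C ↦ ABB

A->B, B->BC, C->ABB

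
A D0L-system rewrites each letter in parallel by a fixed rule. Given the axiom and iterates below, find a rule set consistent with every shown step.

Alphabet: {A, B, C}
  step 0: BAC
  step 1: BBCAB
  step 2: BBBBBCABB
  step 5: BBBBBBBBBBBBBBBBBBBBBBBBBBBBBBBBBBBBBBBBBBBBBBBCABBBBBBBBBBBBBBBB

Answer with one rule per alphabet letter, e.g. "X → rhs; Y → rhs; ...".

  step 1 ⇒ step 2: BBCAB ⇒ BB·BB·B·CA·BB
    A ↦ CA
    B ↦ BB
    C ↦ B

A->CA, B->BB, C->B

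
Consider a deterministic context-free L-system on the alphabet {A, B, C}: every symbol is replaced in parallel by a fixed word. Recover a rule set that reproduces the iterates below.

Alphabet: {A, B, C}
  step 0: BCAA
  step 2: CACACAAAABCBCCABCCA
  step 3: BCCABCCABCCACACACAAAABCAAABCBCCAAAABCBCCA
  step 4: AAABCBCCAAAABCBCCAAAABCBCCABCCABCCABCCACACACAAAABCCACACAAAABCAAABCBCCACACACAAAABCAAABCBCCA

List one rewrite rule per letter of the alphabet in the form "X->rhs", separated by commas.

  step 3 ⇒ step 4: BCCABCCABCCACACACAAAABCAAABCBCCAAAABCBCCA ⇒ AAA·BC·BC·CA·AAA·BC·BC·CA·AAA·BC·BC·CA·BC·CA·BC·CA·BC·CA·CA·CA·CA·AAA·BC·CA·CA·CA·AAA·BC·AAA·BC·BC·CA·CA·CA·CA·AAA·BC·AAA·BC·BC·CA
    A ↦ CA
    B ↦ AAA
    C ↦ BC

A->CA, B->AAA, C->BC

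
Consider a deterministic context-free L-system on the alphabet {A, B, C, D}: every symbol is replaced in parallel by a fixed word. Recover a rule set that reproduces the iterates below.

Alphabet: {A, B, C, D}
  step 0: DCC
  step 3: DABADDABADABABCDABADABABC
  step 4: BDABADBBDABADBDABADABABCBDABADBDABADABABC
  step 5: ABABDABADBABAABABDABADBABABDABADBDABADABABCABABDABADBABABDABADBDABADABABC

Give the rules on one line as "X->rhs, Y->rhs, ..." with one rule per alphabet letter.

  step 4 ⇒ step 5: BDABADBBDABADBDABADABABCBDABADBDABADABABC ⇒ ABA·B·D·ABA·D·B·ABA·ABA·B·D·ABA·D·B·ABA·B·D·ABA·D·B·D·ABA·D·ABA·BC·ABA·B·D·ABA·D·B·ABA·B·D·ABA·D·B·D·ABA·D·ABA·BC
    A ↦ D
    B ↦ ABA
    C ↦ BC
    D ↦ B

A->D, B->ABA, C->BC, D->B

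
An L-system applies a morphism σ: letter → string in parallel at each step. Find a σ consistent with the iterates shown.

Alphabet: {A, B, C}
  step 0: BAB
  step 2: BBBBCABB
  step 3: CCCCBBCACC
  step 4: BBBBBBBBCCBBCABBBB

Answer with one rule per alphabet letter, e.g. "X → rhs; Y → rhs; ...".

A->CA, B->C, C->BB

  step 3 ⇒ step 4: CCCCBBCACC ⇒ BB·BB·BB·BB·C·C·BB·CA·BB·BB
    A ↦ CA
    B ↦ C
    C ↦ BB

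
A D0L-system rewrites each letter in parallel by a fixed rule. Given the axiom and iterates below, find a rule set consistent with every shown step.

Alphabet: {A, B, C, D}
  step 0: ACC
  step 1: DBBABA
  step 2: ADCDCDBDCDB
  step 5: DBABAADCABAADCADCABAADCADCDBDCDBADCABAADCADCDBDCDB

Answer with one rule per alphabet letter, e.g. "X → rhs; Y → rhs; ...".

A->DB, B->DC, C->BA, D->A

  step 1 ⇒ step 2: DBBABA ⇒ A·DC·DC·DB·DC·DB
    A ↦ DB
    B ↦ DC
    D ↦ A
  step 0 ⇒ step 1: ACC ⇒ DB·BA·BA
    C ↦ BA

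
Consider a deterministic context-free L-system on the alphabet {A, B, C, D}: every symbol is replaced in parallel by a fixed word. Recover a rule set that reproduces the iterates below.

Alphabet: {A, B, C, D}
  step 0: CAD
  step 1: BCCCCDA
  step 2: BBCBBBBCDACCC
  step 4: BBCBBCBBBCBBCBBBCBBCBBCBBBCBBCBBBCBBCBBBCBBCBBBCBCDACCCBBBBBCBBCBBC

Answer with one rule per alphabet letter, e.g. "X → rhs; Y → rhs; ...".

  step 1 ⇒ step 2: BCCCCDA ⇒ BBC·B·B·B·B·CDA·CCC
    A ↦ CCC
    B ↦ BBC
    C ↦ B
    D ↦ CDA

A->CCC, B->BBC, C->B, D->CDA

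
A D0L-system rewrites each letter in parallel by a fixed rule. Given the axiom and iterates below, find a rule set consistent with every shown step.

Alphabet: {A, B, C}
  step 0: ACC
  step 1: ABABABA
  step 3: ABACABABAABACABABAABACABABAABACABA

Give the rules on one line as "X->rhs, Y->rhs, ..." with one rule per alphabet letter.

A->ABA, B->C, C->BA

  step 0 ⇒ step 1: ACC ⇒ ABA·BA·BA
    A ↦ ABA
    C ↦ BA
    B ↦ C  (constrained at step 1)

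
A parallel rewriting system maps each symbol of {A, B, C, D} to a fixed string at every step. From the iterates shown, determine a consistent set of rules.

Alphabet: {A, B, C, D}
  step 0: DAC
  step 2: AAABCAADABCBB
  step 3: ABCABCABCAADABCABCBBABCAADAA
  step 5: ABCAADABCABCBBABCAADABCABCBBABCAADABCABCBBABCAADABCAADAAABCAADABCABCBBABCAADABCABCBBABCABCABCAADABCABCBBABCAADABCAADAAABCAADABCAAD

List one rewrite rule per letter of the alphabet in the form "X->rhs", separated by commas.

A->ABC, B->A, C->AD, D->BB

  step 2 ⇒ step 3: AAABCAADABCBB ⇒ ABC·ABC·ABC·A·AD·ABC·ABC·BB·ABC·A·AD·A·A
    A ↦ ABC
    B ↦ A
    C ↦ AD
    D ↦ BB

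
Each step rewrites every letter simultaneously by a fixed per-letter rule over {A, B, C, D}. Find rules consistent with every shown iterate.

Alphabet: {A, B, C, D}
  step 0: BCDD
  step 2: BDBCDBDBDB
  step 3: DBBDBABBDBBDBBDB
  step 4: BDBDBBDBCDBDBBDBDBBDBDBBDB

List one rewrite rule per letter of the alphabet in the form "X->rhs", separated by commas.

A->C, B->DB, C->AB, D->B

  step 3 ⇒ step 4: DBBDBABBDBBDBBDB ⇒ B·DB·DB·B·DB·C·DB·DB·B·DB·DB·B·DB·DB·B·DB
    A ↦ C
    B ↦ DB
    D ↦ B
  step 2 ⇒ step 3: BDBCDBDBDB ⇒ DB·B·DB·AB·B·DB·B·DB·B·DB
    C ↦ AB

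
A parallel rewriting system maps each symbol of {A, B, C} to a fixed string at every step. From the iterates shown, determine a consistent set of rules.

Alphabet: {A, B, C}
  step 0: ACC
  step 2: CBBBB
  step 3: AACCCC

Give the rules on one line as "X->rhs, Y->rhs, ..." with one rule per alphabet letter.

A->B, B->C, C->AA

  step 2 ⇒ step 3: CBBBB ⇒ AA·C·C·C·C
    B ↦ C
    C ↦ AA
    A ↦ B  (constrained at step 0)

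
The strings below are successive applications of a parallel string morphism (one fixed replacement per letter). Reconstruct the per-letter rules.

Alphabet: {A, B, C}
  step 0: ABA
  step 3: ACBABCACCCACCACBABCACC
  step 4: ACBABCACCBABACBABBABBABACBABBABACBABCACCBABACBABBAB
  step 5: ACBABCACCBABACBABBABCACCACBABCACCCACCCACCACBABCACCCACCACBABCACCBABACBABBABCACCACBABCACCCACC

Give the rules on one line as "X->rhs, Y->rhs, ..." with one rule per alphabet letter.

  step 4 ⇒ step 5: ACBABCACCBABACBABBABBABACBABBABACBABCACCBABACBABBAB ⇒ AC·BAB·C·AC·C·BAB·AC·BAB·BAB·C·AC·C·AC·BAB·C·AC·C·C·AC·C·C·AC·C·AC·BAB·C·AC·C·C·AC·C·AC·BAB·C·AC·C·BAB·AC·BAB·BAB·C·AC·C·AC·BAB·C·AC·C·C·AC·C
    A ↦ AC
    B ↦ C
    C ↦ BAB

A->AC, B->C, C->BAB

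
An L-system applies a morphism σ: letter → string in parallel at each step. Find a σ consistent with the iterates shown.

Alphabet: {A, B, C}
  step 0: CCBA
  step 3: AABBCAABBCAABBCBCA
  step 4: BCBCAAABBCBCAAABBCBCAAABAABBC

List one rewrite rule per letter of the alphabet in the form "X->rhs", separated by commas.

  step 3 ⇒ step 4: AABBCAABBCAABBCBCA ⇒ BC·BC·A·A·AB·BC·BC·A·A·AB·BC·BC·A·A·AB·A·AB·BC
    A ↦ BC
    B ↦ A
    C ↦ AB

A->BC, B->A, C->AB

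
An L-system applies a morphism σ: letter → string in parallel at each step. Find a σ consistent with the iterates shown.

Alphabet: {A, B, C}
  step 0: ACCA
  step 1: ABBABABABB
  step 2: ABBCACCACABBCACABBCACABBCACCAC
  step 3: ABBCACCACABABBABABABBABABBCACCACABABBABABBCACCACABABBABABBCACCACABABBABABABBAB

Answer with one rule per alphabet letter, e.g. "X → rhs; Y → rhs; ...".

  step 2 ⇒ step 3: ABBCACCACABBCACABBCACABBCACCAC ⇒ ABB·CAC·CAC·AB·ABB·AB·AB·ABB·AB·ABB·CAC·CAC·AB·ABB·AB·ABB·CAC·CAC·AB·ABB·AB·ABB·CAC·CAC·AB·ABB·AB·AB·ABB·AB
    A ↦ ABB
    B ↦ CAC
    C ↦ AB

A->ABB, B->CAC, C->AB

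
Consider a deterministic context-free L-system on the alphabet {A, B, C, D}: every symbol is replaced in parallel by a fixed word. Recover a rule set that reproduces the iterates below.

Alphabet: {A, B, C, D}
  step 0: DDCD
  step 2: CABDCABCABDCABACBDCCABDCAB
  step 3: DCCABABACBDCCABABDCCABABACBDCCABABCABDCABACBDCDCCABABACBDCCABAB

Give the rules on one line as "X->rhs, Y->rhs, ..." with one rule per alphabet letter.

A->CAB, B->AB, C->DC, D->ACB

  step 2 ⇒ step 3: CABDCABCABDCABACBDCCABDCAB ⇒ DC·CAB·AB·ACB·DC·CAB·AB·DC·CAB·AB·ACB·DC·CAB·AB·CAB·DC·AB·ACB·DC·DC·CAB·AB·ACB·DC·CAB·AB
    A ↦ CAB
    B ↦ AB
    C ↦ DC
    D ↦ ACB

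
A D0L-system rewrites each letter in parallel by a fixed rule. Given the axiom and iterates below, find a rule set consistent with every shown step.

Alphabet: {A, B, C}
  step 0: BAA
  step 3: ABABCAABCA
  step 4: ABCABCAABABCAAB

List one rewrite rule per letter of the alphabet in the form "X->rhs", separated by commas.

A->AB, B->C, C->A

  step 3 ⇒ step 4: ABABCAABCA ⇒ AB·C·AB·C·A·AB·AB·C·A·AB
    A ↦ AB
    B ↦ C
    C ↦ A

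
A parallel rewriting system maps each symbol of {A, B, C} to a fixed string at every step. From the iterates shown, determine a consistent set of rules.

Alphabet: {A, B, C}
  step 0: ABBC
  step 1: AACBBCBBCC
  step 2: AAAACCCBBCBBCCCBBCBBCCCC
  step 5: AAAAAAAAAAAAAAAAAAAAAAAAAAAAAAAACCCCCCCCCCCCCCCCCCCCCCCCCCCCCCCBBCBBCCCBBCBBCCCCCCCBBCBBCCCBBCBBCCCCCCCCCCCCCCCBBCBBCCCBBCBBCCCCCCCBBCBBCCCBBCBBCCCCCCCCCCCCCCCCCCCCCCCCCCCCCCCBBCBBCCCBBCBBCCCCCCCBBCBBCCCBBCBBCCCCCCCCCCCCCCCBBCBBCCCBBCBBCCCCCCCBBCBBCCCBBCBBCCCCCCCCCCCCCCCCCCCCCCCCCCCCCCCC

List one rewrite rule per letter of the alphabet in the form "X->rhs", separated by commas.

A->AA, B->CBB, C->CC

  step 1 ⇒ step 2: AACBBCBBCC ⇒ AA·AA·CC·CBB·CBB·CC·CBB·CBB·CC·CC
    A ↦ AA
    B ↦ CBB
    C ↦ CC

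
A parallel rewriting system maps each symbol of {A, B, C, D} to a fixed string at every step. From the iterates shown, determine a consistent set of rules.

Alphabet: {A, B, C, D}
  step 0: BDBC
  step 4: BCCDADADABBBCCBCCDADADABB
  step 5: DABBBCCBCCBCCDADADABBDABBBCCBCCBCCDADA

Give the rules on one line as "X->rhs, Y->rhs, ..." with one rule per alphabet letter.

A->C, B->DA, C->B, D->BC

  step 4 ⇒ step 5: BCCDADADABBBCCBCCDADADABB ⇒ DA·B·B·BC·C·BC·C·BC·C·DA·DA·DA·B·B·DA·B·B·BC·C·BC·C·BC·C·DA·DA
    A ↦ C
    B ↦ DA
    C ↦ B
    D ↦ BC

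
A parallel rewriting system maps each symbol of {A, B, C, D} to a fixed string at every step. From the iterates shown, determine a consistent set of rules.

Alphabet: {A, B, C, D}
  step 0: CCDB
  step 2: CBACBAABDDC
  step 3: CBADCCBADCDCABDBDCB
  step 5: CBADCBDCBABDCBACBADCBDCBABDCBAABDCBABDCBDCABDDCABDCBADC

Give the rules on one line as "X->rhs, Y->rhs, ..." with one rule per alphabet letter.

A->DC, B->A, C->CB, D->BD

  step 2 ⇒ step 3: CBACBAABDDC ⇒ CB·A·DC·CB·A·DC·DC·A·BD·BD·CB
    A ↦ DC
    B ↦ A
    C ↦ CB
    D ↦ BD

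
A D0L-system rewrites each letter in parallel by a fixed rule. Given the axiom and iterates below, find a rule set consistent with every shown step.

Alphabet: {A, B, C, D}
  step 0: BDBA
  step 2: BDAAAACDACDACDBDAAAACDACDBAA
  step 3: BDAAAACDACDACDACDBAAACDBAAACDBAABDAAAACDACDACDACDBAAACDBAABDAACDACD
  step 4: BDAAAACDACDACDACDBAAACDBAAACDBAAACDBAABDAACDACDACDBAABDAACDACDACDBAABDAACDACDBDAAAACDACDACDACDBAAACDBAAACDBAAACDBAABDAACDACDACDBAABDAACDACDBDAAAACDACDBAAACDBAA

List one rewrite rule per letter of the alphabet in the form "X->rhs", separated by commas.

  step 3 ⇒ step 4: BDAAAACDACDACDACDBAAACDBAAACDBAABDAAAACDACDACDACDBAAACDBAABDAACDACD ⇒ BDA·AA·ACD·ACD·ACD·ACD·B·AA·ACD·B·AA·ACD·B·AA·ACD·B·AA·BDA·ACD·ACD·ACD·B·AA·BDA·ACD·ACD·ACD·B·AA·BDA·ACD·ACD·BDA·AA·ACD·ACD·ACD·ACD·B·AA·ACD·B·AA·ACD·B·AA·ACD·B·AA·BDA·ACD·ACD·ACD·B·AA·BDA·ACD·ACD·BDA·AA·ACD·ACD·B·AA·ACD·B·AA
    A ↦ ACD
    B ↦ BDA
    C ↦ B
    D ↦ AA

A->ACD, B->BDA, C->B, D->AA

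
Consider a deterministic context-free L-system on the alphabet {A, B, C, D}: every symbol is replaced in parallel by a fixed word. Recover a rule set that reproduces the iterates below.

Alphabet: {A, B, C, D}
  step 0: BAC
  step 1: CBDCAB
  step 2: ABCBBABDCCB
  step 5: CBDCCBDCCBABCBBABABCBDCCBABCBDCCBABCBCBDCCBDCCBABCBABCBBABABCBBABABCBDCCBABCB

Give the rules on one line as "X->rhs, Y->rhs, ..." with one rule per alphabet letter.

A->DC, B->CB, C->AB, D->B

  step 1 ⇒ step 2: CBDCAB ⇒ AB·CB·B·AB·DC·CB
    A ↦ DC
    B ↦ CB
    C ↦ AB
    D ↦ B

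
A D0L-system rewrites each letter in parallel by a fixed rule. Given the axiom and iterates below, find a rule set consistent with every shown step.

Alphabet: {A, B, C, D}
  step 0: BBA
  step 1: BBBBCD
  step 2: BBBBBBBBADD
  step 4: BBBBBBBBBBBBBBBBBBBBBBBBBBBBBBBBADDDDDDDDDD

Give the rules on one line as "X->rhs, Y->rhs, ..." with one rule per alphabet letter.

  step 1 ⇒ step 2: BBBBCD ⇒ BB·BB·BB·BB·A·DD
    B ↦ BB
    C ↦ A
    D ↦ DD
  step 0 ⇒ step 1: BBA ⇒ BB·BB·CD
    A ↦ CD

A->CD, B->BB, C->A, D->DD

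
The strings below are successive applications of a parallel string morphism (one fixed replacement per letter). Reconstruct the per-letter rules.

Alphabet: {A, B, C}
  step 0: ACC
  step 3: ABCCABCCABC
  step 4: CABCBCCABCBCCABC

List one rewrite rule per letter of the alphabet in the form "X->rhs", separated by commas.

A->C, B->A, C->BC

  step 3 ⇒ step 4: ABCCABCCABC ⇒ C·A·BC·BC·C·A·BC·BC·C·A·BC
    A ↦ C
    B ↦ A
    C ↦ BC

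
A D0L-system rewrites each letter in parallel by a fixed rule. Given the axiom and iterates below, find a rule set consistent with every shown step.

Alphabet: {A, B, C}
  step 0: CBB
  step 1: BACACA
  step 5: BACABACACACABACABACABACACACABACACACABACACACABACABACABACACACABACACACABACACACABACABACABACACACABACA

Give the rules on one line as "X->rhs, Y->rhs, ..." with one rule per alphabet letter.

  step 0 ⇒ step 1: CBB ⇒ BA·CA·CA
    B ↦ CA
    C ↦ BA
    A ↦ CA  (constrained at step 1)

A->CA, B->CA, C->BA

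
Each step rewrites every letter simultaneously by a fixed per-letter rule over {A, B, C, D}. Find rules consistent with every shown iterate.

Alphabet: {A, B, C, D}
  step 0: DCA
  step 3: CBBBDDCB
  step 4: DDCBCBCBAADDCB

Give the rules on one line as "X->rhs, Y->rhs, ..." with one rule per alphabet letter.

A->B, B->CB, C->DD, D->A

  step 3 ⇒ step 4: CBBBDDCB ⇒ DD·CB·CB·CB·A·A·DD·CB
    B ↦ CB
    C ↦ DD
    D ↦ A
    A ↦ B  (constrained at step 0)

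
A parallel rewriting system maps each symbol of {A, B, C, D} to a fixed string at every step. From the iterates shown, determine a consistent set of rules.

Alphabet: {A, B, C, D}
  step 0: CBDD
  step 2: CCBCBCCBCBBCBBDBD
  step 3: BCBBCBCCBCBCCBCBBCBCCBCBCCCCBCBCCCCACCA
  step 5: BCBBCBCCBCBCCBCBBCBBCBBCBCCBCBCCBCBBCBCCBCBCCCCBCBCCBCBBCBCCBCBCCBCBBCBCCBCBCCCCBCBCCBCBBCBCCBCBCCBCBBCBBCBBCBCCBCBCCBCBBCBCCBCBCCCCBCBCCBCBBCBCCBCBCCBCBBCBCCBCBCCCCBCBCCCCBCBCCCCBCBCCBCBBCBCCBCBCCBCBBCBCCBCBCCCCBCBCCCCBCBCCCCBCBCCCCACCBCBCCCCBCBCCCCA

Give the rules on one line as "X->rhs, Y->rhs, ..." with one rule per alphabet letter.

  step 2 ⇒ step 3: CCBCBCCBCBBCBBDBD ⇒ BCB·BCB·CC·BCB·CC·BCB·BCB·CC·BCB·CC·CC·BCB·CC·CC·A·CC·A
    B ↦ CC
    C ↦ BCB
    D ↦ A
    A ↦ BD  (constrained at step 3)

A->BD, B->CC, C->BCB, D->A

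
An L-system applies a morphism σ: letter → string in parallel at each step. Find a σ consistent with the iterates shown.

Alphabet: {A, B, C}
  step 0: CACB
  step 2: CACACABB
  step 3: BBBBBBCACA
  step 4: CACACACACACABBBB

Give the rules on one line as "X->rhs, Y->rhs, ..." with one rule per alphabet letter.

A->B, B->CA, C->B

  step 3 ⇒ step 4: BBBBBBCACA ⇒ CA·CA·CA·CA·CA·CA·B·B·B·B
    A ↦ B
    B ↦ CA
    C ↦ B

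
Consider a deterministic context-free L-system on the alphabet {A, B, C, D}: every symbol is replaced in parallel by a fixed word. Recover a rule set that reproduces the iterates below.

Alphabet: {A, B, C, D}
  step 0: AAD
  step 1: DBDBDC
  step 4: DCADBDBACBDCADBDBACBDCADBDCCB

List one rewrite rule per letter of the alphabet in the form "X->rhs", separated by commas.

A->DB, B->CB, C->A, D->DC

  step 0 ⇒ step 1: AAD ⇒ DB·DB·DC
    A ↦ DB
    D ↦ DC
    B ↦ CB  (constrained at step 1)
    C ↦ A  (constrained at step 1)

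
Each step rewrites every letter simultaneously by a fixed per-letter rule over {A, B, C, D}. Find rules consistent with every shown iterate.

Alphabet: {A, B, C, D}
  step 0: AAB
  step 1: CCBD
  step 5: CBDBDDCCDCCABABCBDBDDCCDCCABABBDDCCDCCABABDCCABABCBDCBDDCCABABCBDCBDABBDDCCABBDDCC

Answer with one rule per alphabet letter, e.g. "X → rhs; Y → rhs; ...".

  step 0 ⇒ step 1: AAB ⇒ C·C·BD
    A ↦ C
    B ↦ BD
    C ↦ AB  (constrained at step 1)
    D ↦ DCC  (constrained at step 1)

A->C, B->BD, C->AB, D->DCC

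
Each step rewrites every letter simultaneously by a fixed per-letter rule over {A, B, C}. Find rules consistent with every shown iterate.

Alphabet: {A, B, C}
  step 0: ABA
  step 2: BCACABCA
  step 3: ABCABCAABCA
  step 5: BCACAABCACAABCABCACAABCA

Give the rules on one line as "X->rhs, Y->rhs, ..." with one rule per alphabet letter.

  step 2 ⇒ step 3: BCACABCA ⇒ A·B·CA·B·CA·A·B·CA
    A ↦ CA
    B ↦ A
    C ↦ B

A->CA, B->A, C->B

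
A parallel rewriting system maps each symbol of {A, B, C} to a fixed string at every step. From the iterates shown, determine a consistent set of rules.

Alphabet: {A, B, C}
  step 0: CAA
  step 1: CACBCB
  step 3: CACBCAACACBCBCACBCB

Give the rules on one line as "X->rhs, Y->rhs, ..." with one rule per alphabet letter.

A->CB, B->A, C->CA

  step 0 ⇒ step 1: CAA ⇒ CA·CB·CB
    A ↦ CB
    C ↦ CA
    B ↦ A  (constrained at step 1)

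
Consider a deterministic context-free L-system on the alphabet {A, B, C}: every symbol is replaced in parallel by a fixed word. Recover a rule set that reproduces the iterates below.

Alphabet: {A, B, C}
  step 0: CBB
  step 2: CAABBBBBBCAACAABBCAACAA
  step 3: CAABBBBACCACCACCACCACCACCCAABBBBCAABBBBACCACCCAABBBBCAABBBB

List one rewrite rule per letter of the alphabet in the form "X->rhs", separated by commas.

A->BB, B->ACC, C->CAA

  step 2 ⇒ step 3: CAABBBBBBCAACAABBCAACAA ⇒ CAA·BB·BB·ACC·ACC·ACC·ACC·ACC·ACC·CAA·BB·BB·CAA·BB·BB·ACC·ACC·CAA·BB·BB·CAA·BB·BB
    A ↦ BB
    B ↦ ACC
    C ↦ CAA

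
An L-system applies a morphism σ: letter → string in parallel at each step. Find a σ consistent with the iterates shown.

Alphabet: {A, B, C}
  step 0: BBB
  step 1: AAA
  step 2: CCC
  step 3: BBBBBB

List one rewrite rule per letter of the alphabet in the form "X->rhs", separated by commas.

  step 2 ⇒ step 3: CCC ⇒ BB·BB·BB
    C ↦ BB
  step 1 ⇒ step 2: AAA ⇒ C·C·C
    A ↦ C
  step 0 ⇒ step 1: BBB ⇒ A·A·A
    B ↦ A

A->C, B->A, C->BB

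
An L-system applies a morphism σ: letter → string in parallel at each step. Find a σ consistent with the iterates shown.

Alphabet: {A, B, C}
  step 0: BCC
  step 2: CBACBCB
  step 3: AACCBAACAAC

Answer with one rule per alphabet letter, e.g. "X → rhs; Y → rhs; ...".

A->CB, B->AC, C->A

  step 2 ⇒ step 3: CBACBCB ⇒ A·AC·CB·A·AC·A·AC
    A ↦ CB
    B ↦ AC
    C ↦ A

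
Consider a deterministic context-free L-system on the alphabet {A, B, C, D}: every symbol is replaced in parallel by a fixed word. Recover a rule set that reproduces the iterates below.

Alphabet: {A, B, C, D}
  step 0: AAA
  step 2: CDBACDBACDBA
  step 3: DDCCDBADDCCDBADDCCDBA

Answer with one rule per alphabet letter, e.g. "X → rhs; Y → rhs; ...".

A->BA, B->CD, C->DD, D->C

  step 2 ⇒ step 3: CDBACDBACDBA ⇒ DD·C·CD·BA·DD·C·CD·BA·DD·C·CD·BA
    A ↦ BA
    B ↦ CD
    C ↦ DD
    D ↦ C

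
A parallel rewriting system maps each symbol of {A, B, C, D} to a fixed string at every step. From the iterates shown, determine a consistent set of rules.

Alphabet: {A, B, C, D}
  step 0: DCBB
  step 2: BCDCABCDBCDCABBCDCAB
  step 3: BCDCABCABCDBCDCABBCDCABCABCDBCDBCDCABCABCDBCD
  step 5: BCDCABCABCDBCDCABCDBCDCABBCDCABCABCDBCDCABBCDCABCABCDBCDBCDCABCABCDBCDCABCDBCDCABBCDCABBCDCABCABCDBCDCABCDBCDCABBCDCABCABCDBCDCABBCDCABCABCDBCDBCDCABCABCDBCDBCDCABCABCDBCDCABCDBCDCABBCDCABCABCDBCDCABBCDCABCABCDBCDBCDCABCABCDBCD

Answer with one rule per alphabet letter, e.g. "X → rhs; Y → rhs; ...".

  step 2 ⇒ step 3: BCDCABCDBCDCABBCDCAB ⇒ BCD·CA·B·CA·BCD·BCD·CA·B·BCD·CA·B·CA·BCD·BCD·BCD·CA·B·CA·BCD·BCD
    A ↦ BCD
    B ↦ BCD
    C ↦ CA
    D ↦ B

A->BCD, B->BCD, C->CA, D->B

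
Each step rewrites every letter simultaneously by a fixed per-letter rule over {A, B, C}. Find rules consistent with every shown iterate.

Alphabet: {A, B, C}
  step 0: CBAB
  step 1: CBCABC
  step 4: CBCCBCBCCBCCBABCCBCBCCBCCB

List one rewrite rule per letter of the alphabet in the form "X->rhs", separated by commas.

  step 0 ⇒ step 1: CBAB ⇒ CB·C·AB·C
    A ↦ AB
    B ↦ C
    C ↦ CB

A->AB, B->C, C->CB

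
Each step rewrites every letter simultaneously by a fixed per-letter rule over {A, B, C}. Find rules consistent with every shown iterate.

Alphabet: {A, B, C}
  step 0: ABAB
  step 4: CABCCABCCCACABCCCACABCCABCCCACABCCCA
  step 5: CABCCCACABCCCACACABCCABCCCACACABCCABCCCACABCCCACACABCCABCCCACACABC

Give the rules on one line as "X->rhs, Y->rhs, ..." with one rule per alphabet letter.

  step 4 ⇒ step 5: CABCCABCCCACABCCCACABCCABCCCACABCCCA ⇒ CA·BC·C·CA·CA·BC·C·CA·CA·CA·BC·CA·BC·C·CA·CA·CA·BC·CA·BC·C·CA·CA·BC·C·CA·CA·CA·BC·CA·BC·C·CA·CA·CA·BC
    A ↦ BC
    B ↦ C
    C ↦ CA

A->BC, B->C, C->CA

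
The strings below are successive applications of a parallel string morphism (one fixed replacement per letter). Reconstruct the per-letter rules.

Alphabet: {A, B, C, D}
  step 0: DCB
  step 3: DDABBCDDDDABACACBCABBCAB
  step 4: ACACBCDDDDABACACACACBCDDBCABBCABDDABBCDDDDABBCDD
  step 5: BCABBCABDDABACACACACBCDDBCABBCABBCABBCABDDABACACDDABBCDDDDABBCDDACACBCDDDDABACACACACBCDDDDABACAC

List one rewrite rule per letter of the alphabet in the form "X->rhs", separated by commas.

A->BC, B->DD, C->AB, D->AC

  step 4 ⇒ step 5: ACACBCDDDDABACACACACBCDDBCABBCABDDABBCDDDDABBCDD ⇒ BC·AB·BC·AB·DD·AB·AC·AC·AC·AC·BC·DD·BC·AB·BC·AB·BC·AB·BC·AB·DD·AB·AC·AC·DD·AB·BC·DD·DD·AB·BC·DD·AC·AC·BC·DD·DD·AB·AC·AC·AC·AC·BC·DD·DD·AB·AC·AC
    A ↦ BC
    B ↦ DD
    C ↦ AB
    D ↦ AC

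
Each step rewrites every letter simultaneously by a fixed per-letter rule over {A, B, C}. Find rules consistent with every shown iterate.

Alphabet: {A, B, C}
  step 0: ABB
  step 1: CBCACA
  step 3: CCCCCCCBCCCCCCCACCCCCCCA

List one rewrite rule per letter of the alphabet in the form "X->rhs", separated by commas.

  step 0 ⇒ step 1: ABB ⇒ CB·CA·CA
    A ↦ CB
    B ↦ CA
    C ↦ CC  (constrained at step 1)

A->CB, B->CA, C->CC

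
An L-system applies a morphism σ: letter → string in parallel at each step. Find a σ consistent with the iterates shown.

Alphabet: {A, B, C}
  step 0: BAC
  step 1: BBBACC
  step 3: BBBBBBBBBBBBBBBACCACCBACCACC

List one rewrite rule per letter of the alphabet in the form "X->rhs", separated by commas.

A->B, B->BB, C->ACC

  step 0 ⇒ step 1: BAC ⇒ BB·B·ACC
    A ↦ B
    B ↦ BB
    C ↦ ACC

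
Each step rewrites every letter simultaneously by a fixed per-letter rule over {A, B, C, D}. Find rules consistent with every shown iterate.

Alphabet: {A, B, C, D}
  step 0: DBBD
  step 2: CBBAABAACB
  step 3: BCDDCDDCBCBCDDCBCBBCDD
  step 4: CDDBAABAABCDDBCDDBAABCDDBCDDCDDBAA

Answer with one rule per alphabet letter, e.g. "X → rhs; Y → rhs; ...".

A->CB, B->CDD, C->B, D->A

  step 3 ⇒ step 4: BCDDCDDCBCBCDDCBCBBCDD ⇒ CDD·B·A·A·B·A·A·B·CDD·B·CDD·B·A·A·B·CDD·B·CDD·CDD·B·A·A
    B ↦ CDD
    C ↦ B
    D ↦ A
  step 2 ⇒ step 3: CBBAABAACB ⇒ B·CDD·CDD·CB·CB·CDD·CB·CB·B·CDD
    A ↦ CB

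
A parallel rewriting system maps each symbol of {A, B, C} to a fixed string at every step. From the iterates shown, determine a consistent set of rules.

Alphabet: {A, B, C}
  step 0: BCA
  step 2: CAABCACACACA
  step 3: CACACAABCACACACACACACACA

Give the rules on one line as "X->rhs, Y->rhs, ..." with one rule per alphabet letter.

A->CA, B->AB, C->CA

  step 2 ⇒ step 3: CAABCACACACA ⇒ CA·CA·CA·AB·CA·CA·CA·CA·CA·CA·CA·CA
    A ↦ CA
    B ↦ AB
    C ↦ CA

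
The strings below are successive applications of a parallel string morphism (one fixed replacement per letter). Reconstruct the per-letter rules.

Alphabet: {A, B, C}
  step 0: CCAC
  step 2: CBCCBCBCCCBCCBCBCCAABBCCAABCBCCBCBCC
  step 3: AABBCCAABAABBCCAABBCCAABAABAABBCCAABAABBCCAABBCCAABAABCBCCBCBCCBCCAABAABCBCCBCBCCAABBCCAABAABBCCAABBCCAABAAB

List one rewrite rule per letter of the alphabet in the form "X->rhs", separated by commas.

A->CBC, B->BCC, C->AAB

  step 2 ⇒ step 3: CBCCBCBCCCBCCBCBCCAABBCCAABCBCCBCBCC ⇒ AAB·BCC·AAB·AAB·BCC·AAB·BCC·AAB·AAB·AAB·BCC·AAB·AAB·BCC·AAB·BCC·AAB·AAB·CBC·CBC·BCC·BCC·AAB·AAB·CBC·CBC·BCC·AAB·BCC·AAB·AAB·BCC·AAB·BCC·AAB·AAB
    A ↦ CBC
    B ↦ BCC
    C ↦ AAB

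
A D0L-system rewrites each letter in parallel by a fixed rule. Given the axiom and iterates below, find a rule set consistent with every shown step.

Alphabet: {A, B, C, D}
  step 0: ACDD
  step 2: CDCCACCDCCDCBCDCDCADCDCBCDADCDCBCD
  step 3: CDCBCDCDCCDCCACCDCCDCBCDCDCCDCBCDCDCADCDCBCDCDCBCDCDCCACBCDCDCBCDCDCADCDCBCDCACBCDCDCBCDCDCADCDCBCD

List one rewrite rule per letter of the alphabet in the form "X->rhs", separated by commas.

  step 2 ⇒ step 3: CDCCACCDCCDCBCDCDCADCDCBCDADCDCBCD ⇒ CDC·BCD·CDC·CDC·CAC·CDC·CDC·BCD·CDC·CDC·BCD·CDC·AD·CDC·BCD·CDC·BCD·CDC·CAC·BCD·CDC·BCD·CDC·AD·CDC·BCD·CAC·BCD·CDC·BCD·CDC·AD·CDC·BCD
    A ↦ CAC
    B ↦ AD
    C ↦ CDC
    D ↦ BCD

A->CAC, B->AD, C->CDC, D->BCD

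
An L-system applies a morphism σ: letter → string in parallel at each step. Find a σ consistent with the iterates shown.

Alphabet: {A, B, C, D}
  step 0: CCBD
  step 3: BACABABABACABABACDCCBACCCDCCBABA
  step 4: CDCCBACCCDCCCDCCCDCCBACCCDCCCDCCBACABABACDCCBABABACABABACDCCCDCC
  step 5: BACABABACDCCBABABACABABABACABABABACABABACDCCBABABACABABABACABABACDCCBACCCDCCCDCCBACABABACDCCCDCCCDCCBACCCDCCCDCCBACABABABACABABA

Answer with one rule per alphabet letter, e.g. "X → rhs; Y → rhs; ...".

A->CC, B->CD, C->BA, D->CA

  step 4 ⇒ step 5: CDCCBACCCDCCCDCCCDCCBACCCDCCCDCCBACABABACDCCBABABACABABACDCCCDCC ⇒ BA·CA·BA·BA·CD·CC·BA·BA·BA·CA·BA·BA·BA·CA·BA·BA·BA·CA·BA·BA·CD·CC·BA·BA·BA·CA·BA·BA·BA·CA·BA·BA·CD·CC·BA·CC·CD·CC·CD·CC·BA·CA·BA·BA·CD·CC·CD·CC·CD·CC·BA·CC·CD·CC·CD·CC·BA·CA·BA·BA·BA·CA·BA·BA
    A ↦ CC
    B ↦ CD
    C ↦ BA
    D ↦ CA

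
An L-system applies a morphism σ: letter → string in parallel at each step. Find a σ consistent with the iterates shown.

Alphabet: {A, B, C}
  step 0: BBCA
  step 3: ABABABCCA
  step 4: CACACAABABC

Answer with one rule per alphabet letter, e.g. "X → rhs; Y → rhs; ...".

A->C, B->A, C->AB

  step 3 ⇒ step 4: ABABABCCA ⇒ C·A·C·A·C·A·AB·AB·C
    A ↦ C
    B ↦ A
    C ↦ AB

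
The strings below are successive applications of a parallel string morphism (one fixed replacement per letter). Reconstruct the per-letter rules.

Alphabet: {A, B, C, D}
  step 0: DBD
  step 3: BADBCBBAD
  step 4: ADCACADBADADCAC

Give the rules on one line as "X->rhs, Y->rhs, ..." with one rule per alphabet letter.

  step 3 ⇒ step 4: BADBCBBAD ⇒ AD·C·AC·AD·B·AD·AD·C·AC
    A ↦ C
    B ↦ AD
    C ↦ B
    D ↦ AC

A->C, B->AD, C->B, D->AC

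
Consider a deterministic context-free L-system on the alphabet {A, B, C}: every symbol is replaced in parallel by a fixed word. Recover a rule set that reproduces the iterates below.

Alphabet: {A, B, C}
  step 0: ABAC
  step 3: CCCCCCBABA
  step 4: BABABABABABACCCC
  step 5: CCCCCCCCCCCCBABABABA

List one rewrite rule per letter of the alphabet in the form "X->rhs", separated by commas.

A->C, B->C, C->BA

  step 4 ⇒ step 5: BABABABABABACCCC ⇒ C·C·C·C·C·C·C·C·C·C·C·C·BA·BA·BA·BA
    A ↦ C
    B ↦ C
    C ↦ BA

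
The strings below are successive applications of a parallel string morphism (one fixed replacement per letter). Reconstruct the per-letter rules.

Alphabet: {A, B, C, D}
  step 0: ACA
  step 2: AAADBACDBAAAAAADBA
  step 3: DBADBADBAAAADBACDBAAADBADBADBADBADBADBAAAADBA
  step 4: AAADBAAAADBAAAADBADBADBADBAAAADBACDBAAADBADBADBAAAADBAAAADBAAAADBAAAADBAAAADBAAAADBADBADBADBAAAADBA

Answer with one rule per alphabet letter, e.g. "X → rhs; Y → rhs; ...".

  step 3 ⇒ step 4: DBADBADBAAAADBACDBAAADBADBADBADBADBADBAAAADBA ⇒ AA·A·DBA·AA·A·DBA·AA·A·DBA·DBA·DBA·DBA·AA·A·DBA·CDB·AA·A·DBA·DBA·DBA·AA·A·DBA·AA·A·DBA·AA·A·DBA·AA·A·DBA·AA·A·DBA·AA·A·DBA·DBA·DBA·DBA·AA·A·DBA
    A ↦ DBA
    B ↦ A
    C ↦ CDB
    D ↦ AA

A->DBA, B->A, C->CDB, D->AA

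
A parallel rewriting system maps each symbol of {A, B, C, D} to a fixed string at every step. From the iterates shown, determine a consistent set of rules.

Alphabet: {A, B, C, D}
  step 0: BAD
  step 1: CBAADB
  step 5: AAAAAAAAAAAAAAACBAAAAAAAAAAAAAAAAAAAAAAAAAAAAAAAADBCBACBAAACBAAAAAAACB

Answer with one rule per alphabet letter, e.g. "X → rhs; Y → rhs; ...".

  step 0 ⇒ step 1: BAD ⇒ CB·AA·DB
    A ↦ AA
    B ↦ CB
    D ↦ DB
    C ↦ A  (constrained at step 1)

A->AA, B->CB, C->A, D->DB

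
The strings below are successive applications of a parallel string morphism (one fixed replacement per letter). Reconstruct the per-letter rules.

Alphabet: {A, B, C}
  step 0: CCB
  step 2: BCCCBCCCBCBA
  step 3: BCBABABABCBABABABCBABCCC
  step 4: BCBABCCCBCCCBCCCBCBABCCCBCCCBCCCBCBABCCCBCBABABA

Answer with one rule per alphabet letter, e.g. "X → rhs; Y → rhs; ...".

A->CC, B->BC, C->BA

  step 3 ⇒ step 4: BCBABABABCBABABABCBABCCC ⇒ BC·BA·BC·CC·BC·CC·BC·CC·BC·BA·BC·CC·BC·CC·BC·CC·BC·BA·BC·CC·BC·BA·BA·BA
    A ↦ CC
    B ↦ BC
    C ↦ BA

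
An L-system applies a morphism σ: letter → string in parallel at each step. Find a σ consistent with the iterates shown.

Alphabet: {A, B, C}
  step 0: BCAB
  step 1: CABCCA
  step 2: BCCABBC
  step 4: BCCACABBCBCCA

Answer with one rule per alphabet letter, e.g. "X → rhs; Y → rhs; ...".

A->C, B->CA, C->B

  step 1 ⇒ step 2: CABCCA ⇒ B·C·CA·B·B·C
    A ↦ C
    B ↦ CA
    C ↦ B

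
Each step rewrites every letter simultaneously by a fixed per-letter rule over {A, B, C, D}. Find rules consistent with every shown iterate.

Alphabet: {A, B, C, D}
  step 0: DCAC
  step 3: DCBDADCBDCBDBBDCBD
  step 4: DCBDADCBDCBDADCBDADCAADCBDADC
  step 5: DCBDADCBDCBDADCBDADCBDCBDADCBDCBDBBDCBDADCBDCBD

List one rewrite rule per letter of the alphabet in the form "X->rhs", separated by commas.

A->B, B->A, C->BD, D->DC

  step 4 ⇒ step 5: DCBDADCBDCBDADCBDADCAADCBDADC ⇒ DC·BD·A·DC·B·DC·BD·A·DC·BD·A·DC·B·DC·BD·A·DC·B·DC·BD·B·B·DC·BD·A·DC·B·DC·BD
    A ↦ B
    B ↦ A
    C ↦ BD
    D ↦ DC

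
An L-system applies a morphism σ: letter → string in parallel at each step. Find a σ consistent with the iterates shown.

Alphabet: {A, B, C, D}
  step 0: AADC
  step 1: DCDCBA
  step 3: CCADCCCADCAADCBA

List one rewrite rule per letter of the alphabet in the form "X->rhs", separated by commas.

  step 0 ⇒ step 1: AADC ⇒ DC·DC·B·A
    A ↦ DC
    C ↦ A
    D ↦ B
    B ↦ CCA  (constrained at step 1)

A->DC, B->CCA, C->A, D->B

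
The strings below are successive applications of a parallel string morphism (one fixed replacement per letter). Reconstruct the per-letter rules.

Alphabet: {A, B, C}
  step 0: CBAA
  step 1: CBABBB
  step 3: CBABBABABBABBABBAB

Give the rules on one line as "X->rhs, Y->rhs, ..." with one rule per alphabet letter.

A->B, B->AB, C->CB

  step 0 ⇒ step 1: CBAA ⇒ CB·AB·B·B
    A ↦ B
    B ↦ AB
    C ↦ CB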